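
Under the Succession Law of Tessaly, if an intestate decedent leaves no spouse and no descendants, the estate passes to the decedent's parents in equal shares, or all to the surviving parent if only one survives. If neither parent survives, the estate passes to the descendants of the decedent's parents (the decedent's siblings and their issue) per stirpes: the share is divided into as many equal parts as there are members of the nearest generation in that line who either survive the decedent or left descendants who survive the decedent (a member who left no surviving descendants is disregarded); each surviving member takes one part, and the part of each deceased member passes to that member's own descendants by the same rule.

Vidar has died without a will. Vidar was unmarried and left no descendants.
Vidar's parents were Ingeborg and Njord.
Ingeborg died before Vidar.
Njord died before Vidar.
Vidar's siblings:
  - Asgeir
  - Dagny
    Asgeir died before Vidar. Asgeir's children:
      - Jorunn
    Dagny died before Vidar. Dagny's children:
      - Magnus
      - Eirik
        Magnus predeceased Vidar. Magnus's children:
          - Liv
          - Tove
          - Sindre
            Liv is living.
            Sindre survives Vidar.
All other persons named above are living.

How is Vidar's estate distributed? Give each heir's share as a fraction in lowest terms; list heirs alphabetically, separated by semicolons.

Neither parent survives and there are no descendants, so the estate passes to Vidar's siblings and their issue per stirpes.
The estate is divided into 2 equal shares of 1/2 among Asgeir, Dagny.
Asgeir predeceased; the 1/2 allotted to Asgeir's branch passes to Asgeir's issue by representation.
Jorunn is the sole taker at this level and receives the full 1/2.
Dagny predeceased; the 1/2 allotted to Dagny's branch passes to Dagny's issue by representation.
The 1/2 is divided into 2 equal shares of 1/4 among Magnus, Eirik.
Magnus predeceased; the 1/4 allotted to Magnus's branch passes to Magnus's issue by representation.
The 1/4 is divided into 3 equal shares of 1/12 among Liv, Tove, Sindre.
Liv is living and takes 1/12.
Tove is living and takes 1/12.
Sindre is living and takes 1/12.
Eirik is living and takes 1/4.

Eirik 1/4; Jorunn 1/2; Liv 1/12; Sindre 1/12; Tove 1/12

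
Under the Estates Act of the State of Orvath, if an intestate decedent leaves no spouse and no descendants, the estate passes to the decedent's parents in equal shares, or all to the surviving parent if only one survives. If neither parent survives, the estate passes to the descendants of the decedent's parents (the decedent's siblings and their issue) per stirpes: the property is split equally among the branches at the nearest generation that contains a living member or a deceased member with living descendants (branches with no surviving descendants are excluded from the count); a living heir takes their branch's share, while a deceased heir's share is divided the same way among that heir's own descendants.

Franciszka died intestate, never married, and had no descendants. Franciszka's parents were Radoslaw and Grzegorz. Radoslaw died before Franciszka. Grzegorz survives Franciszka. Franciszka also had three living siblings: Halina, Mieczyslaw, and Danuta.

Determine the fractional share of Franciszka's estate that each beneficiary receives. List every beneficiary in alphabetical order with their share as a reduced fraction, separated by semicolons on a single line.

Only one parent, Grzegorz, survives, so Grzegorz takes the entire estate. The siblings take nothing because a surviving parent has priority.

Grzegorz 1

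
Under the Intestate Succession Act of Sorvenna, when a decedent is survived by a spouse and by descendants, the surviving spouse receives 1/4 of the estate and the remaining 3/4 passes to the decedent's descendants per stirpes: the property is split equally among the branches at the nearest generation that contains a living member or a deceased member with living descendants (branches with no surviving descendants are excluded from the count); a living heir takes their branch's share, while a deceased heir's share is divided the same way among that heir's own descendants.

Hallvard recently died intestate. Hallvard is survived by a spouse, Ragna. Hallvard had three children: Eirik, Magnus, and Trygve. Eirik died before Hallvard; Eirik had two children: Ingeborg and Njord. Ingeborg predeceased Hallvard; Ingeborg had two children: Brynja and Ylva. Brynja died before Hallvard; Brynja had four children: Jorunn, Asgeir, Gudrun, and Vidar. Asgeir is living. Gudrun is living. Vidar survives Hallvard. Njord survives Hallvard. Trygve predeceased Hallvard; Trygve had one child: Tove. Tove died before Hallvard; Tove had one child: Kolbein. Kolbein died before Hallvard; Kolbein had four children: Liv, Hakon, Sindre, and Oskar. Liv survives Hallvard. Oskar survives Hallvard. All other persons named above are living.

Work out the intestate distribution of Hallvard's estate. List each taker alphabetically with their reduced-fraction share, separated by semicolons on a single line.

Asgeir 1/64; Gudrun 1/64; Hakon 1/16; Jorunn 1/64; Liv 1/16; Magnus 1/4; Njord 1/8; Oskar 1/16; Ragna 1/4; Sindre 1/16; Vidar 1/64; Ylva 1/16

Ragna, as surviving spouse, takes 1/4.
The remaining 3/4 passes to Hallvard's descendants per stirpes.
The 3/4 is divided into 3 equal shares of 1/4 among Eirik, Magnus, Trygve.
Eirik predeceased; the 1/4 allotted to Eirik's branch passes to Eirik's issue by representation.
The 1/4 is divided into 2 equal shares of 1/8 among Ingeborg, Njord.
Ingeborg predeceased; the 1/8 allotted to Ingeborg's branch passes to Ingeborg's issue by representation.
The 1/8 is divided into 2 equal shares of 1/16 among Brynja, Ylva.
Brynja predeceased; the 1/16 allotted to Brynja's branch passes to Brynja's issue by representation.
The 1/16 is divided into 4 equal shares of 1/64 among Jorunn, Asgeir, Gudrun, Vidar.
Jorunn is living and takes 1/64.
Asgeir is living and takes 1/64.
Gudrun is living and takes 1/64.
Vidar is living and takes 1/64.
Ylva is living and takes 1/16.
Njord is living and takes 1/8.
Magnus is living and takes 1/4.
Trygve predeceased; the 1/4 allotted to Trygve's branch passes to Trygve's issue by representation.
Tove's line is the sole branch at this level, so the full 1/4 passes to Tove's issue by representation.
Kolbein's line is the sole branch at this level, so the full 1/4 passes to Kolbein's issue by representation.
The 1/4 is divided into 4 equal shares of 1/16 among Liv, Hakon, Sindre, Oskar.
Liv is living and takes 1/16.
Hakon is living and takes 1/16.
Sindre is living and takes 1/16.
Oskar is living and takes 1/16.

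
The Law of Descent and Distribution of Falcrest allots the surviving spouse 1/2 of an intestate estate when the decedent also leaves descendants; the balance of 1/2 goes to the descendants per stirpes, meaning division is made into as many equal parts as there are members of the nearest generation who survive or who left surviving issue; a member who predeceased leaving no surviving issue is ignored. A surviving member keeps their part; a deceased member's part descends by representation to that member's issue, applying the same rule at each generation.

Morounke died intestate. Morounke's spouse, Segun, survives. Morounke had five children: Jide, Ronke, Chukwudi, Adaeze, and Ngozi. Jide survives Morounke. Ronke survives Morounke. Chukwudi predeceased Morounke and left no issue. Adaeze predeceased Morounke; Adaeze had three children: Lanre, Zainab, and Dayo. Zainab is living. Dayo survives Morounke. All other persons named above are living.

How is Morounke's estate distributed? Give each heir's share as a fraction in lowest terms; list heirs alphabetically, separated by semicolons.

Segun, as surviving spouse, takes 1/2.
The remaining 1/2 passes to Morounke's descendants per stirpes.
Chukwudi left no surviving issue, so that branch lapses and is disregarded.
The 1/2 is divided into 4 equal shares of 1/8 among Jide, Ronke, Adaeze, Ngozi.
Jide is living and takes 1/8.
Ronke is living and takes 1/8.
Adaeze predeceased; the 1/8 allotted to Adaeze's branch passes to Adaeze's issue by representation.
The 1/8 is divided into 3 equal shares of 1/24 among Lanre, Zainab, Dayo.
Lanre is living and takes 1/24.
Zainab is living and takes 1/24.
Dayo is living and takes 1/24.
Ngozi is living and takes 1/8.

Dayo 1/24; Jide 1/8; Lanre 1/24; Ngozi 1/8; Ronke 1/8; Segun 1/2; Zainab 1/24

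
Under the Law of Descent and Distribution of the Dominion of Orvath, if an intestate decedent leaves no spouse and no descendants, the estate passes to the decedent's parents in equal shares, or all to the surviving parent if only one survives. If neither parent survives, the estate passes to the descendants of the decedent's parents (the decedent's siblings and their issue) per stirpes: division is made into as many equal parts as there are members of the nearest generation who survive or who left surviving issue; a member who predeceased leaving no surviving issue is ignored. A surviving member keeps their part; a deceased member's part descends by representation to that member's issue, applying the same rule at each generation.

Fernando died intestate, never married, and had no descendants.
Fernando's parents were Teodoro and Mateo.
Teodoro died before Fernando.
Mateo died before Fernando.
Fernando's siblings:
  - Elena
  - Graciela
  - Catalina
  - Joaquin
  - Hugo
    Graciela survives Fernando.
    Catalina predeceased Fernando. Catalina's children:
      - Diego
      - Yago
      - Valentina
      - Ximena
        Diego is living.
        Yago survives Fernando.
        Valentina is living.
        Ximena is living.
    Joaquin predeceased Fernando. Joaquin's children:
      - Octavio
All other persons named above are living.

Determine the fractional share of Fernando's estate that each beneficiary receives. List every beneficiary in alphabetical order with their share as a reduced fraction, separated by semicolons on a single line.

Diego 1/20; Elena 1/5; Graciela 1/5; Hugo 1/5; Octavio 1/5; Valentina 1/20; Ximena 1/20; Yago 1/20

Neither parent survives and there are no descendants, so the estate passes to Fernando's siblings and their issue per stirpes.
The estate is divided into 5 equal shares of 1/5 among Elena, Graciela, Catalina, Joaquin, Hugo.
Elena is living and takes 1/5.
Graciela is living and takes 1/5.
Catalina predeceased; the 1/5 allotted to Catalina's branch passes to Catalina's issue by representation.
The 1/5 is divided into 4 equal shares of 1/20 among Diego, Yago, Valentina, Ximena.
Diego is living and takes 1/20.
Yago is living and takes 1/20.
Valentina is living and takes 1/20.
Ximena is living and takes 1/20.
Joaquin predeceased; the 1/5 allotted to Joaquin's branch passes to Joaquin's issue by representation.
Octavio is the sole taker at this level and receives the full 1/5.
Hugo is living and takes 1/5.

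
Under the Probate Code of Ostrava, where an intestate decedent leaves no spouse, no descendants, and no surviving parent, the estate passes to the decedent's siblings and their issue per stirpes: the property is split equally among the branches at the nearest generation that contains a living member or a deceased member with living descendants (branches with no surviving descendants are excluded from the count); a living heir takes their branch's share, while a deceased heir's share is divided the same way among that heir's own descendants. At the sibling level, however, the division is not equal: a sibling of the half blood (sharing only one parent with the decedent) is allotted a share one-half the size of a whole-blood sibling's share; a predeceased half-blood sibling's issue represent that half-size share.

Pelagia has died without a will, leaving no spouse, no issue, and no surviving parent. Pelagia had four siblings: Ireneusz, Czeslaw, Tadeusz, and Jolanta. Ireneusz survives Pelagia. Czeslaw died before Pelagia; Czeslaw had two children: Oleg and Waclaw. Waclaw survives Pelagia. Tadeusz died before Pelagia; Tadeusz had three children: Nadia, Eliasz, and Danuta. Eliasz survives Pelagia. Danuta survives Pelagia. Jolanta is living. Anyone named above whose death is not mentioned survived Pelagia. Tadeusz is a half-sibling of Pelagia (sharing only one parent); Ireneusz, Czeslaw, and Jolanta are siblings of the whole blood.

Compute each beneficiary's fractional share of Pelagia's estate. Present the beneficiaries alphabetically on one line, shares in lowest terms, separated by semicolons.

Danuta 1/21; Eliasz 1/21; Ireneusz 2/7; Jolanta 2/7; Nadia 1/21; Oleg 1/7; Waclaw 1/7

No spouse, descendants, or parent survives, so the estate passes to Pelagia's siblings per stirpes.
Half-blood siblings count for one-half the weight of whole-blood siblings at the initial division.
Dividing 1 in proportion to weights (total weight 7/2): Ireneusz (weight 1) → 2/7; Czeslaw (weight 1) → 2/7; Tadeusz (weight 1/2) → 1/7; Jolanta (weight 1) → 2/7.
Ireneusz is living and takes 2/7.
Czeslaw predeceased; the 2/7 allotted to Czeslaw's branch passes to Czeslaw's issue by representation.
The 2/7 is divided into 2 equal shares of 1/7 among Oleg, Waclaw.
Oleg is living and takes 1/7.
Waclaw is living and takes 1/7.
Tadeusz predeceased; the 1/7 allotted to Tadeusz's branch passes to Tadeusz's issue by representation.
The 1/7 is divided into 3 equal shares of 1/21 among Nadia, Eliasz, Danuta.
Nadia is living and takes 1/21.
Eliasz is living and takes 1/21.
Danuta is living and takes 1/21.
Jolanta is living and takes 2/7.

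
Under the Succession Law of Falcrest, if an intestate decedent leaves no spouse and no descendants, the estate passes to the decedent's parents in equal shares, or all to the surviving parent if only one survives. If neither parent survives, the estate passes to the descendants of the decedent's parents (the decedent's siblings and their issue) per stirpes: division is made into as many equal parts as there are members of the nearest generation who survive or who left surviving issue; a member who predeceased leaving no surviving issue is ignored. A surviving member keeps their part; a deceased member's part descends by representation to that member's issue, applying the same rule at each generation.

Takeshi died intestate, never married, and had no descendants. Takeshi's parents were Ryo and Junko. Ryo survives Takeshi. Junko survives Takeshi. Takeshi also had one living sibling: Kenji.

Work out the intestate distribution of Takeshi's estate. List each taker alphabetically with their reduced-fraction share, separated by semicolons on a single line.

Junko 1/2; Ryo 1/2

Both parents survive, so Ryo and Junko each take 1/2. The siblings take nothing because a surviving parent has priority.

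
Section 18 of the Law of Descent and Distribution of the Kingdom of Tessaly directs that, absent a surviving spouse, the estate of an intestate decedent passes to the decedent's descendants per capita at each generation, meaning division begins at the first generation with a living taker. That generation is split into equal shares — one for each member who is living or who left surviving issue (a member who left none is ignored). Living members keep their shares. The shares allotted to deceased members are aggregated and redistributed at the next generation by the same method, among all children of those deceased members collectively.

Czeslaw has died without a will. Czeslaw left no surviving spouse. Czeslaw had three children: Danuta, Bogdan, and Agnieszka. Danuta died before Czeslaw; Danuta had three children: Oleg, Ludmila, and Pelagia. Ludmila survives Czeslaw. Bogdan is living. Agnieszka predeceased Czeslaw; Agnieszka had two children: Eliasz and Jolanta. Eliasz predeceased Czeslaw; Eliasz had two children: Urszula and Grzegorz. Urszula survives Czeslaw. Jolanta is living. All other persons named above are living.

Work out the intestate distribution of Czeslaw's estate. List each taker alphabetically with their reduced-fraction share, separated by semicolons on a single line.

Bogdan 1/3; Grzegorz 1/15; Jolanta 2/15; Ludmila 2/15; Oleg 2/15; Pelagia 2/15; Urszula 1/15

There is no surviving spouse, so the entire estate passes to Czeslaw's descendants per capita at each generation.
At generation 1 (Danuta, Bogdan, Agnieszka) there are 3 shares of (1)/3 = 1/3 each.
Living: Bogdan — each takes 1/3.
Deceased: Danuta and Agnieszka. Their combined 2/3 is pooled and carried to generation 2.
At generation 2 (Oleg, Ludmila, Pelagia, Eliasz, Jolanta) there are 5 shares of (2/3)/5 = 2/15 each.
Living: Oleg, Ludmila, Pelagia, and Jolanta — each takes 2/15.
Deceased: Eliasz. That 2/15 share is carried to generation 3.
At generation 3 (Urszula, Grzegorz) there are 2 shares of (2/15)/2 = 1/15 each.
Living: Urszula and Grzegorz — each takes 1/15.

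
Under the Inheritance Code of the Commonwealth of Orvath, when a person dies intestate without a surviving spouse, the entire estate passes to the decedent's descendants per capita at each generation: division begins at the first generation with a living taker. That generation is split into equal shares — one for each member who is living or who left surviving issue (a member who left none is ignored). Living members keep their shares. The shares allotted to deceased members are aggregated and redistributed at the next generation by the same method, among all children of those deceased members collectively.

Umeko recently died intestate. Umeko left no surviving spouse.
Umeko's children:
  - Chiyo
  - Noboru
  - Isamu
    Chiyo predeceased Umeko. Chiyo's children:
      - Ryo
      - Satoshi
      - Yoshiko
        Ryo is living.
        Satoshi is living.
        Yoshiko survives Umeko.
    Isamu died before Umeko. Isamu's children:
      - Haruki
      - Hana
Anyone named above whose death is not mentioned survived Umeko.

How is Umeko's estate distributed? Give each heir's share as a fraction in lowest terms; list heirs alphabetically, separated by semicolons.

There is no surviving spouse, so the entire estate passes to Umeko's descendants per capita at each generation.
At generation 1 (Chiyo, Noboru, Isamu) there are 3 shares of (1)/3 = 1/3 each.
Living: Noboru — each takes 1/3.
Deceased: Chiyo and Isamu. Their combined 2/3 is pooled and carried to generation 2.
At generation 2 (Ryo, Satoshi, Yoshiko, Haruki, Hana) there are 5 shares of (2/3)/5 = 2/15 each.
Living: Ryo, Satoshi, Yoshiko, Haruki, and Hana — each takes 2/15.

Hana 2/15; Haruki 2/15; Noboru 1/3; Ryo 2/15; Satoshi 2/15; Yoshiko 2/15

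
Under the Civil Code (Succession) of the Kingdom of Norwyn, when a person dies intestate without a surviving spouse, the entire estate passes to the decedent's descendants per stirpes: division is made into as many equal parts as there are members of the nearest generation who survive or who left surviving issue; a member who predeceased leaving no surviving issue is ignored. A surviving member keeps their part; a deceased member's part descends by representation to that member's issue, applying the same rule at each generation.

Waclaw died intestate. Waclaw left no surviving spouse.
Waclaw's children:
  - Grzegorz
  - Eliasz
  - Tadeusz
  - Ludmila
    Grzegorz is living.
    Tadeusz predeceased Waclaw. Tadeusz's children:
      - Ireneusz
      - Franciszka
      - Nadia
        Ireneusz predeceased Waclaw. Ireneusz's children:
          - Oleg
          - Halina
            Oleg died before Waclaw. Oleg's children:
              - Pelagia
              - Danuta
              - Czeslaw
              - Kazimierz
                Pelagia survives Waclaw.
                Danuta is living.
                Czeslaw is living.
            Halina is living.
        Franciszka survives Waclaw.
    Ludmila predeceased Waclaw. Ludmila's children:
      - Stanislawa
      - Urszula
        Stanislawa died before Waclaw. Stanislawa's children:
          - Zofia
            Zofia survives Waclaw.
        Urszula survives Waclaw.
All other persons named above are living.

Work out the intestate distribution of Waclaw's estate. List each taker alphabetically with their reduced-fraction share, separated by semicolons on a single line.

Czeslaw 1/96; Danuta 1/96; Eliasz 1/4; Franciszka 1/12; Grzegorz 1/4; Halina 1/24; Kazimierz 1/96; Nadia 1/12; Pelagia 1/96; Urszula 1/8; Zofia 1/8

There is no surviving spouse, so the entire estate passes to Waclaw's descendants per stirpes.
The estate is divided into 4 equal shares of 1/4 among Grzegorz, Eliasz, Tadeusz, Ludmila.
Grzegorz is living and takes 1/4.
Eliasz is living and takes 1/4.
Tadeusz predeceased; the 1/4 allotted to Tadeusz's branch passes to Tadeusz's issue by representation.
The 1/4 is divided into 3 equal shares of 1/12 among Ireneusz, Franciszka, Nadia.
Ireneusz predeceased; the 1/12 allotted to Ireneusz's branch passes to Ireneusz's issue by representation.
The 1/12 is divided into 2 equal shares of 1/24 among Oleg, Halina.
Oleg predeceased; the 1/24 allotted to Oleg's branch passes to Oleg's issue by representation.
The 1/24 is divided into 4 equal shares of 1/96 among Pelagia, Danuta, Czeslaw, Kazimierz.
Pelagia is living and takes 1/96.
Danuta is living and takes 1/96.
Czeslaw is living and takes 1/96.
Kazimierz is living and takes 1/96.
Halina is living and takes 1/24.
Franciszka is living and takes 1/12.
Nadia is living and takes 1/12.
Ludmila predeceased; the 1/4 allotted to Ludmila's branch passes to Ludmila's issue by representation.
The 1/4 is divided into 2 equal shares of 1/8 among Stanislawa, Urszula.
Stanislawa predeceased; the 1/8 allotted to Stanislawa's branch passes to Stanislawa's issue by representation.
Zofia is the sole taker at this level and receives the full 1/8.
Urszula is living and takes 1/8.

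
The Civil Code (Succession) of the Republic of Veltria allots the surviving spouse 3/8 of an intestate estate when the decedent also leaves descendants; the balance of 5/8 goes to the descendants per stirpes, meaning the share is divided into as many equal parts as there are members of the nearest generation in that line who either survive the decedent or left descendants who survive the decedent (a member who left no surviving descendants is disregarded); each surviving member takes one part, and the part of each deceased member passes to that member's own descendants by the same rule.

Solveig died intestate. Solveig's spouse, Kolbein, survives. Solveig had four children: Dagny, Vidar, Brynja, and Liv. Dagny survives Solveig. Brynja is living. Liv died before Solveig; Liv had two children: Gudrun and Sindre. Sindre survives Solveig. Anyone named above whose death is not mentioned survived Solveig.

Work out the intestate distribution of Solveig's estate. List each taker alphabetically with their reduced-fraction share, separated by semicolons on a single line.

Kolbein, as surviving spouse, takes 3/8.
The remaining 5/8 passes to Solveig's descendants per stirpes.
The 5/8 is divided into 4 equal shares of 5/32 among Dagny, Vidar, Brynja, Liv.
Dagny is living and takes 5/32.
Vidar is living and takes 5/32.
Brynja is living and takes 5/32.
Liv predeceased; the 5/32 allotted to Liv's branch passes to Liv's issue by representation.
The 5/32 is divided into 2 equal shares of 5/64 among Gudrun, Sindre.
Gudrun is living and takes 5/64.
Sindre is living and takes 5/64.

Brynja 5/32; Dagny 5/32; Gudrun 5/64; Kolbein 3/8; Sindre 5/64; Vidar 5/32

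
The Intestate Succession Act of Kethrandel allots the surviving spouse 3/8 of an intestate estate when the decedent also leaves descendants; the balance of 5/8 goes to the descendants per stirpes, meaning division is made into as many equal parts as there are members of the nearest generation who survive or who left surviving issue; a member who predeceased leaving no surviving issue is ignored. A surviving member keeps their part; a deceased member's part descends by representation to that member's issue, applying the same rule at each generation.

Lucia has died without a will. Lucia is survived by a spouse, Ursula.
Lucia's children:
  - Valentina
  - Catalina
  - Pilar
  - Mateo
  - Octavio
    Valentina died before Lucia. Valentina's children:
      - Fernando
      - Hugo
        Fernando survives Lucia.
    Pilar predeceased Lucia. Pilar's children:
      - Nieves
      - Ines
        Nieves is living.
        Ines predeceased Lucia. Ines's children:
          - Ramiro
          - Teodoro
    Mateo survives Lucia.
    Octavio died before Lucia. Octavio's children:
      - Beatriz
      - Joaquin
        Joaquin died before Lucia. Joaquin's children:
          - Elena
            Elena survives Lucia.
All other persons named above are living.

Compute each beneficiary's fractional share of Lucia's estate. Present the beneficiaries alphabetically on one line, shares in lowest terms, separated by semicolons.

Beatriz 1/16; Catalina 1/8; Elena 1/16; Fernando 1/16; Hugo 1/16; Mateo 1/8; Nieves 1/16; Ramiro 1/32; Teodoro 1/32; Ursula 3/8

Ursula, as surviving spouse, takes 3/8.
The remaining 5/8 passes to Lucia's descendants per stirpes.
The 5/8 is divided into 5 equal shares of 1/8 among Valentina, Catalina, Pilar, Mateo, Octavio.
Valentina predeceased; the 1/8 allotted to Valentina's branch passes to Valentina's issue by representation.
The 1/8 is divided into 2 equal shares of 1/16 among Fernando, Hugo.
Fernando is living and takes 1/16.
Hugo is living and takes 1/16.
Catalina is living and takes 1/8.
Pilar predeceased; the 1/8 allotted to Pilar's branch passes to Pilar's issue by representation.
The 1/8 is divided into 2 equal shares of 1/16 among Nieves, Ines.
Nieves is living and takes 1/16.
Ines predeceased; the 1/16 allotted to Ines's branch passes to Ines's issue by representation.
The 1/16 is divided into 2 equal shares of 1/32 among Ramiro, Teodoro.
Ramiro is living and takes 1/32.
Teodoro is living and takes 1/32.
Mateo is living and takes 1/8.
Octavio predeceased; the 1/8 allotted to Octavio's branch passes to Octavio's issue by representation.
The 1/8 is divided into 2 equal shares of 1/16 among Beatriz, Joaquin.
Beatriz is living and takes 1/16.
Joaquin predeceased; the 1/16 allotted to Joaquin's branch passes to Joaquin's issue by representation.
Elena is the sole taker at this level and receives the full 1/16.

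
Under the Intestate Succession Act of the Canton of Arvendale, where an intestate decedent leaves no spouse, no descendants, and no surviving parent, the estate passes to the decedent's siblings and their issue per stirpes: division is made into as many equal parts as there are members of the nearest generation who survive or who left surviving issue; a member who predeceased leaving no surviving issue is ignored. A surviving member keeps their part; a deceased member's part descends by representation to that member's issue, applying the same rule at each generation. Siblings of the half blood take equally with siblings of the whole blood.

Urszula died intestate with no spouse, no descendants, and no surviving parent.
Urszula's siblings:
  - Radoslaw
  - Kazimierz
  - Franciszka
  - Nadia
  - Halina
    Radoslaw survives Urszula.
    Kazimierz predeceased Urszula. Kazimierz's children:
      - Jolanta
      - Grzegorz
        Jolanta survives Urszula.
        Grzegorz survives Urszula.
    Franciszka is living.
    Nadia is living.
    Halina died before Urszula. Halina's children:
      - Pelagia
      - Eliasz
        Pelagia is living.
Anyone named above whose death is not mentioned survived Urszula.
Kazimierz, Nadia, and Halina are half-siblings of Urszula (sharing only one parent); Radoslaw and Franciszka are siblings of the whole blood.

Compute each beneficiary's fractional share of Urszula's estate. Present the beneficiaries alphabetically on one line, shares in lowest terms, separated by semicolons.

No spouse, descendants, or parent survives, so the estate passes to Urszula's siblings per stirpes.
Half-blood and whole-blood siblings take equally under the stated rule.
The estate is divided into 5 equal shares of 1/5 among Radoslaw, Kazimierz, Franciszka, Nadia, Halina.
Radoslaw is living and takes 1/5.
Kazimierz predeceased; the 1/5 allotted to Kazimierz's branch passes to Kazimierz's issue by representation.
The 1/5 is divided into 2 equal shares of 1/10 among Jolanta, Grzegorz.
Jolanta is living and takes 1/10.
Grzegorz is living and takes 1/10.
Franciszka is living and takes 1/5.
Nadia is living and takes 1/5.
Halina predeceased; the 1/5 allotted to Halina's branch passes to Halina's issue by representation.
The 1/5 is divided into 2 equal shares of 1/10 among Pelagia, Eliasz.
Pelagia is living and takes 1/10.
Eliasz is living and takes 1/10.

Eliasz 1/10; Franciszka 1/5; Grzegorz 1/10; Jolanta 1/10; Nadia 1/5; Pelagia 1/10; Radoslaw 1/5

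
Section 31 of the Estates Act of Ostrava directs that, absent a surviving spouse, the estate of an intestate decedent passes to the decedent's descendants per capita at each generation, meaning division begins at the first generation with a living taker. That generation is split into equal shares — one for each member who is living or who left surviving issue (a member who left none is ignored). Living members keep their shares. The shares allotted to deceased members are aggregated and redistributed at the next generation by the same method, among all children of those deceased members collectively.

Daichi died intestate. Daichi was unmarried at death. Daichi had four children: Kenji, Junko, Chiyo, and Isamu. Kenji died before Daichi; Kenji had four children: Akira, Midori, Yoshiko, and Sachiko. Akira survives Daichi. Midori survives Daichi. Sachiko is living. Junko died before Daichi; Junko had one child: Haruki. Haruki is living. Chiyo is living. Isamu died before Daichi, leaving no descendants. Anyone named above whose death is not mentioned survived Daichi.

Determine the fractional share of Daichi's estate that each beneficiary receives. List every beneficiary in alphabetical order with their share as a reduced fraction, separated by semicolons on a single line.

Akira 2/15; Chiyo 1/3; Haruki 2/15; Midori 2/15; Sachiko 2/15; Yoshiko 2/15

There is no surviving spouse, so the entire estate passes to Daichi's descendants per capita at each generation.
At generation 1 (Kenji, Junko, Chiyo) there are 3 shares of (1)/3 = 1/3 each.
Living: Chiyo — each takes 1/3.
Deceased: Kenji and Junko. Their combined 2/3 is pooled and carried to generation 2.
At generation 2 (Akira, Midori, Yoshiko, Sachiko, Haruki) there are 5 shares of (2/3)/5 = 2/15 each.
Living: Akira, Midori, Yoshiko, Sachiko, and Haruki — each takes 2/15.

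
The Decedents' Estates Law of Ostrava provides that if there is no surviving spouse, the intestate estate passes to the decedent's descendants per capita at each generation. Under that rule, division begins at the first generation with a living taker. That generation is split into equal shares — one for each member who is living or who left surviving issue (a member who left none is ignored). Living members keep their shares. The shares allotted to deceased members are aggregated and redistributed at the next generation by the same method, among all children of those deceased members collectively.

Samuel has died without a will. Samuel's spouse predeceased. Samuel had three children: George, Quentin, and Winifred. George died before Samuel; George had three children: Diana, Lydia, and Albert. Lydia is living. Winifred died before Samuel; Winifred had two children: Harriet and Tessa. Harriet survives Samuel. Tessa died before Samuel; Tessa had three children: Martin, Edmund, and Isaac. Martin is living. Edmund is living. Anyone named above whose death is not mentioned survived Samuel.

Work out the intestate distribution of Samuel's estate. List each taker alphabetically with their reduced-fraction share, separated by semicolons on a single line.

There is no surviving spouse, so the entire estate passes to Samuel's descendants per capita at each generation.
At generation 1 (George, Quentin, Winifred) there are 3 shares of (1)/3 = 1/3 each.
Living: Quentin — each takes 1/3.
Deceased: George and Winifred. Their combined 2/3 is pooled and carried to generation 2.
At generation 2 (Diana, Lydia, Albert, Harriet, Tessa) there are 5 shares of (2/3)/5 = 2/15 each.
Living: Diana, Lydia, Albert, and Harriet — each takes 2/15.
Deceased: Tessa. That 2/15 share is carried to generation 3.
At generation 3 (Martin, Edmund, Isaac) there are 3 shares of (2/15)/3 = 2/45 each.
Living: Martin, Edmund, and Isaac — each takes 2/45.

Albert 2/15; Diana 2/15; Edmund 2/45; Harriet 2/15; Isaac 2/45; Lydia 2/15; Martin 2/45; Quentin 1/3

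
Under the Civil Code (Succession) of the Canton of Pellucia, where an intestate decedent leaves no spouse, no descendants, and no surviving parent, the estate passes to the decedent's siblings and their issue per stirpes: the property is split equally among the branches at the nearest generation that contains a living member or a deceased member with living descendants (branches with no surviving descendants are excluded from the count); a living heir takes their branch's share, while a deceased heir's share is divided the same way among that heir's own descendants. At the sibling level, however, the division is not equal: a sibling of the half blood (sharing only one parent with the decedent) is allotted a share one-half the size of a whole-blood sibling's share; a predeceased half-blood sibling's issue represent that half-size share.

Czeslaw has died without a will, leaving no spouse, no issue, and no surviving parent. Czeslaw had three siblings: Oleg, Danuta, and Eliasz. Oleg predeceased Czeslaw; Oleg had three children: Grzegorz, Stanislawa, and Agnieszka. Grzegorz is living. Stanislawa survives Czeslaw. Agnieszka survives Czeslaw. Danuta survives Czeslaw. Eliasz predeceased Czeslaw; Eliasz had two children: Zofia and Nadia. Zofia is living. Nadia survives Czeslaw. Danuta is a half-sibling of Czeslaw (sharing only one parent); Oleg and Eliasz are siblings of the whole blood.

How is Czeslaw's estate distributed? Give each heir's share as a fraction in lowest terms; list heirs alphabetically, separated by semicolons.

No spouse, descendants, or parent survives, so the estate passes to Czeslaw's siblings per stirpes.
Half-blood siblings count for one-half the weight of whole-blood siblings at the initial division.
Dividing 1 in proportion to weights (total weight 5/2): Oleg (weight 1) → 2/5; Danuta (weight 1/2) → 1/5; Eliasz (weight 1) → 2/5.
Oleg predeceased; the 2/5 allotted to Oleg's branch passes to Oleg's issue by representation.
The 2/5 is divided into 3 equal shares of 2/15 among Grzegorz, Stanislawa, Agnieszka.
Grzegorz is living and takes 2/15.
Stanislawa is living and takes 2/15.
Agnieszka is living and takes 2/15.
Danuta is living and takes 1/5.
Eliasz predeceased; the 2/5 allotted to Eliasz's branch passes to Eliasz's issue by representation.
The 2/5 is divided into 2 equal shares of 1/5 among Zofia, Nadia.
Zofia is living and takes 1/5.
Nadia is living and takes 1/5.

Agnieszka 2/15; Danuta 1/5; Grzegorz 2/15; Nadia 1/5; Stanislawa 2/15; Zofia 1/5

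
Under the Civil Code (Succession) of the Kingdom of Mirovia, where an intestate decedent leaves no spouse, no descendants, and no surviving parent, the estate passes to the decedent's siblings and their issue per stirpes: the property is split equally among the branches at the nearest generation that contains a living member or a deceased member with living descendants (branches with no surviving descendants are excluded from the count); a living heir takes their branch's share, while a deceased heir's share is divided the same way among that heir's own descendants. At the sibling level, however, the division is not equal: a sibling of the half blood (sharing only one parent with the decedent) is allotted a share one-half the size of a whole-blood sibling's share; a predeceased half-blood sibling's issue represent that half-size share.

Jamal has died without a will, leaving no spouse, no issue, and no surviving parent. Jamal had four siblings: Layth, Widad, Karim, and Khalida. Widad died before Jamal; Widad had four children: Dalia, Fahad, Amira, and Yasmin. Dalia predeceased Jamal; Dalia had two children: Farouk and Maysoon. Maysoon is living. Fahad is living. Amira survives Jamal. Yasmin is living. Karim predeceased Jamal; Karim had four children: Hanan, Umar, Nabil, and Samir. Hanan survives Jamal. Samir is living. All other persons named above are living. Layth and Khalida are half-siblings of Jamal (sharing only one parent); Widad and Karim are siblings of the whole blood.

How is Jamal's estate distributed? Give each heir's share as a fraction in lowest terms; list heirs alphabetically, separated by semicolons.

No spouse, descendants, or parent survives, so the estate passes to Jamal's siblings per stirpes.
Half-blood siblings count for one-half the weight of whole-blood siblings at the initial division.
Dividing 1 in proportion to weights (total weight 3): Layth (weight 1/2) → 1/6; Widad (weight 1) → 1/3; Karim (weight 1) → 1/3; Khalida (weight 1/2) → 1/6.
Layth is living and takes 1/6.
Widad predeceased; the 1/3 allotted to Widad's branch passes to Widad's issue by representation.
The 1/3 is divided into 4 equal shares of 1/12 among Dalia, Fahad, Amira, Yasmin.
Dalia predeceased; the 1/12 allotted to Dalia's branch passes to Dalia's issue by representation.
The 1/12 is divided into 2 equal shares of 1/24 among Farouk, Maysoon.
Farouk is living and takes 1/24.
Maysoon is living and takes 1/24.
Fahad is living and takes 1/12.
Amira is living and takes 1/12.
Yasmin is living and takes 1/12.
Karim predeceased; the 1/3 allotted to Karim's branch passes to Karim's issue by representation.
The 1/3 is divided into 4 equal shares of 1/12 among Hanan, Umar, Nabil, Samir.
Hanan is living and takes 1/12.
Umar is living and takes 1/12.
Nabil is living and takes 1/12.
Samir is living and takes 1/12.
Khalida is living and takes 1/6.

Amira 1/12; Fahad 1/12; Farouk 1/24; Hanan 1/12; Khalida 1/6; Layth 1/6; Maysoon 1/24; Nabil 1/12; Samir 1/12; Umar 1/12; Yasmin 1/12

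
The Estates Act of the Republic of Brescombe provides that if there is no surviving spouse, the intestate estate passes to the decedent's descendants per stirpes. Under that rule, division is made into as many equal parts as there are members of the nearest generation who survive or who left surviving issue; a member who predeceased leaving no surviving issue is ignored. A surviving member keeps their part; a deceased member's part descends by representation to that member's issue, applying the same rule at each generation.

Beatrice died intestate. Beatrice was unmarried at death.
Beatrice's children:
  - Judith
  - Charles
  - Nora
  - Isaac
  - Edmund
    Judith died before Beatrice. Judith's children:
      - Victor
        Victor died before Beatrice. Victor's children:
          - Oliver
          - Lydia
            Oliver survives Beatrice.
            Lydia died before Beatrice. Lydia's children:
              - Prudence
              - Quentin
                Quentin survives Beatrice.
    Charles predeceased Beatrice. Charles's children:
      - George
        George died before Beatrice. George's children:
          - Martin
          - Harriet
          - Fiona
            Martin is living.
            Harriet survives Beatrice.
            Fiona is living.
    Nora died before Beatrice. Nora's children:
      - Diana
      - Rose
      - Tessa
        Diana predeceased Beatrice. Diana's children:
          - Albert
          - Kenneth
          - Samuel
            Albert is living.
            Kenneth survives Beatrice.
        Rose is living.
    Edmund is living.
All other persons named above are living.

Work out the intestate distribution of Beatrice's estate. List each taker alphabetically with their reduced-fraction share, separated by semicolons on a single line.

There is no surviving spouse, so the entire estate passes to Beatrice's descendants per stirpes.
The estate is divided into 5 equal shares of 1/5 among Judith, Charles, Nora, Isaac, Edmund.
Judith predeceased; the 1/5 allotted to Judith's branch passes to Judith's issue by representation.
Victor's line is the sole branch at this level, so the full 1/5 passes to Victor's issue by representation.
The 1/5 is divided into 2 equal shares of 1/10 among Oliver, Lydia.
Oliver is living and takes 1/10.
Lydia predeceased; the 1/10 allotted to Lydia's branch passes to Lydia's issue by representation.
The 1/10 is divided into 2 equal shares of 1/20 among Prudence, Quentin.
Prudence is living and takes 1/20.
Quentin is living and takes 1/20.
Charles predeceased; the 1/5 allotted to Charles's branch passes to Charles's issue by representation.
George's line is the sole branch at this level, so the full 1/5 passes to George's issue by representation.
The 1/5 is divided into 3 equal shares of 1/15 among Martin, Harriet, Fiona.
Martin is living and takes 1/15.
Harriet is living and takes 1/15.
Fiona is living and takes 1/15.
Nora predeceased; the 1/5 allotted to Nora's branch passes to Nora's issue by representation.
The 1/5 is divided into 3 equal shares of 1/15 among Diana, Rose, Tessa.
Diana predeceased; the 1/15 allotted to Diana's branch passes to Diana's issue by representation.
The 1/15 is divided into 3 equal shares of 1/45 among Albert, Kenneth, Samuel.
Albert is living and takes 1/45.
Kenneth is living and takes 1/45.
Samuel is living and takes 1/45.
Rose is living and takes 1/15.
Tessa is living and takes 1/15.
Isaac is living and takes 1/5.
Edmund is living and takes 1/5.

Albert 1/45; Edmund 1/5; Fiona 1/15; Harriet 1/15; Isaac 1/5; Kenneth 1/45; Martin 1/15; Oliver 1/10; Prudence 1/20; Quentin 1/20; Rose 1/15; Samuel 1/45; Tessa 1/15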